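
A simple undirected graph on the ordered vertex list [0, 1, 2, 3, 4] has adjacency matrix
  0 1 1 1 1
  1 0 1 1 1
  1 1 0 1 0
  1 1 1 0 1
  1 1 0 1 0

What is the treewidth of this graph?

A width-3 tree decomposition is:
Bags: B1 = {0, 1, 3, 4}  B2 = {0, 1, 2, 3}
Tree: B1–B2
The largest bag has 4 vertices, giving width 3; this decomposition certifies tw(G) ≤ 3. Conversely, {0, 1, 2, 3} is a clique of size 4, and the vertices of any clique must share a bag in every tree decomposition; so some bag has ≥ 4 vertices and tw(G) ≥ 3. The upper and lower bounds meet at 3, so that is the treewidth.

3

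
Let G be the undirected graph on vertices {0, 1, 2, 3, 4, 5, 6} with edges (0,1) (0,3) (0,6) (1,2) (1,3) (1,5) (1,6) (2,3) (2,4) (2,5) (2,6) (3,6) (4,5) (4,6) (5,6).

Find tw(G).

3

A width-3 tree decomposition is:
Bags: B1 = {1, 2, 3, 6}  B2 = {1, 2, 5, 6}  B3 = {2, 4, 5, 6}  B4 = {0, 1, 3, 6}
Tree: B1–B2, B2–B3, B1–B4
Each bag holds 4 vertices, so the decomposition has width 3, which upper-bounds the treewidth. Conversely, {0, 1, 3, 6} is a clique of size 4, and the vertices of any clique must share a bag in every tree decomposition; so some bag has ≥ 4 vertices and tw(G) ≥ 3. Therefore the treewidth is 3.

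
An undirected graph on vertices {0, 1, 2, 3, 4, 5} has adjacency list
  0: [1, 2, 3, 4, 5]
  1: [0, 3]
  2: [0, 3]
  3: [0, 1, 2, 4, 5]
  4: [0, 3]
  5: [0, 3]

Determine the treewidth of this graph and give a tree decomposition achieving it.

Treewidth 2.
Bags: B1 = {0, 1, 3}  B2 = {0, 3, 5}  B3 = {0, 3, 4}  B4 = {0, 2, 3}
Tree: B1–B2, B2–B3, B2–B4

The largest bag has 3 vertices, giving width 2; this decomposition certifies tw(G) ≤ 2. Conversely, {0, 1, 3} is a clique of size 3, and the vertices of any clique must share a bag in every tree decomposition; so some bag has ≥ 3 vertices and tw(G) ≥ 2. Therefore the treewidth is 2.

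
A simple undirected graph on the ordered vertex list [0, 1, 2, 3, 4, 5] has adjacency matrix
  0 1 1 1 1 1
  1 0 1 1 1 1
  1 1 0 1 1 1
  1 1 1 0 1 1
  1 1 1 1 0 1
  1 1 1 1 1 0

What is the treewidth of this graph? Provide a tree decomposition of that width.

With just one bag of size 6, the width is 6 − 1 = 5, so tw(G) ≤ 5. Conversely, {0, 1, 2, 3, 4, 5} is a clique of size 6, and the vertices of any clique must share a bag in every tree decomposition; so some bag has ≥ 6 vertices and tw(G) ≥ 5. Combining the bounds, tw(G) = 5.

Treewidth 5.
One optimal decomposition is:
Bags: B1 = {0, 1, 2, 3, 4, 5}
Tree: (single bag)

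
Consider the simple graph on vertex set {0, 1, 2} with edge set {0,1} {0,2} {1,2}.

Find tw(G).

2

A width-2 tree decomposition is:
Bags: B1 = {0, 1, 2}
Tree: (single bag)
With just one bag of size 3, the width is 3 − 1 = 2, so tw(G) ≤ 2. For the lower bound, the 3 vertices {0, 1, 2} are pairwise adjacent, and any tree decomposition puts a clique entirely inside one bag — forcing width ≥ 2. Combining the bounds, tw(G) = 2.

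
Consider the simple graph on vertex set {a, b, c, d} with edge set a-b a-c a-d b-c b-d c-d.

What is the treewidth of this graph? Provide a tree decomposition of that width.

A single bag containing all 4 vertices is trivially a valid decomposition of width 3. Conversely, {a, b, c, d} is a clique of size 4, and the vertices of any clique must share a bag in every tree decomposition; so some bag has ≥ 4 vertices and tw(G) ≥ 3. Hence tw(G) = 3 exactly.

Treewidth 3.
One such decomposition:
Bags: B1 = {a, b, c, d}
Tree: (single bag)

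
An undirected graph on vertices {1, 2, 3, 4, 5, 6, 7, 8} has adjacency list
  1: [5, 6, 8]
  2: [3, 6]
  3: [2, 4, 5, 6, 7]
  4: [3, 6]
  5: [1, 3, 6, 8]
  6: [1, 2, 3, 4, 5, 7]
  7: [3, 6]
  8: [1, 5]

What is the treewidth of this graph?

A width-2 tree decomposition is:
Bags: B1 = {3, 5, 6}  B2 = {3, 6, 7}  B3 = {1, 5, 6}  B4 = {3, 4, 6}  B5 = {1, 5, 8}  B6 = {2, 3, 6}
Tree: B1–B2, B1–B3, B2–B4, B3–B5, B4–B6
Each bag holds 3 vertices, so the decomposition has width 2, which upper-bounds the treewidth. On the other hand G contains the 3-clique {1, 5, 8}. A clique must lie in a single bag of any decomposition, so no decomposition can have width below 2. Combining the bounds, tw(G) = 2.

2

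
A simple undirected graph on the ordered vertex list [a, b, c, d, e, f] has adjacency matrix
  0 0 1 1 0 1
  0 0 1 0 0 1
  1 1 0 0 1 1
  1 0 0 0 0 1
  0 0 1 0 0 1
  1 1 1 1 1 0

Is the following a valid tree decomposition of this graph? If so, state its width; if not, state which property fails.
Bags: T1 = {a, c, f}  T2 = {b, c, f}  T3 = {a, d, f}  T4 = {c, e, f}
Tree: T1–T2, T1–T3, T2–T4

Yes; width 2.

Every vertex of G appears in some bag (union = {a, b, c, d, e, f}); every edge is covered by a bag; and for each vertex v the set of bags containing v is connected in the bag tree. The decomposition is therefore valid. The largest bag has 3 vertices, so the width is 2.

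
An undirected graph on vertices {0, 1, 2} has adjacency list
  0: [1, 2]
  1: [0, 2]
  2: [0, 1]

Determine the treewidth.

2

A width-2 tree decomposition is:
Bags: B1 = {0, 1, 2}
Tree: (single bag)
With just one bag of size 3, the width is 3 − 1 = 2, so tw(G) ≤ 2. Conversely, {0, 1, 2} is a clique of size 3, and the vertices of any clique must share a bag in every tree decomposition; so some bag has ≥ 3 vertices and tw(G) ≥ 2. Combining the bounds, tw(G) = 2.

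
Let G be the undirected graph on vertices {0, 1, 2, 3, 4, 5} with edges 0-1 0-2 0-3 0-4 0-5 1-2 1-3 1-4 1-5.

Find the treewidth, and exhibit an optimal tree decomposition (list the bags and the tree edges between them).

Every bag has size at most 3, so the width is 3 − 1 = 2 and tw(G) ≤ 2. For the lower bound, the 3 vertices {0, 1, 2} are pairwise adjacent, and any tree decomposition puts a clique entirely inside one bag — forcing width ≥ 2. The upper and lower bounds meet at 2, so that is the treewidth.

Treewidth 2.
One optimal decomposition is:
Bags: B1 = {0, 1, 5}  B2 = {0, 1, 2}  B3 = {0, 1, 3}  B4 = {0, 1, 4}
Tree: B1–B2, B1–B3, B3–B4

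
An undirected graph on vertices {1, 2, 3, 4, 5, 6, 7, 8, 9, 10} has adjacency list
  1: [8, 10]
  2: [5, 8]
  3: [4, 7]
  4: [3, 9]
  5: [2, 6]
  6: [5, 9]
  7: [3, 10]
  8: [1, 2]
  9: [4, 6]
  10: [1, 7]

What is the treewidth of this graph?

A width-2 tree decomposition is:
Bags: B1 = {3, 4, 7}  B2 = {4, 7, 10}  B3 = {1, 4, 10}  B4 = {1, 4, 8}  B5 = {2, 4, 8}  B6 = {2, 4, 5}  B7 = {4, 5, 6}  B8 = {4, 6, 9}
Tree: B1–B2, B2–B3, B3–B4, B4–B5, B5–B6, B6–B7, B7–B8
Every bag has size at most 3, so the width is 3 − 1 = 2 and tw(G) ≤ 2. Since 4–3–7–10–1–8–2–5–6–9–4 is a cycle in G, G is not acyclic. Forests are exactly the graphs of treewidth ≤ 1, so tw(G) ≥ 2. Hence tw(G) = 2 exactly.

2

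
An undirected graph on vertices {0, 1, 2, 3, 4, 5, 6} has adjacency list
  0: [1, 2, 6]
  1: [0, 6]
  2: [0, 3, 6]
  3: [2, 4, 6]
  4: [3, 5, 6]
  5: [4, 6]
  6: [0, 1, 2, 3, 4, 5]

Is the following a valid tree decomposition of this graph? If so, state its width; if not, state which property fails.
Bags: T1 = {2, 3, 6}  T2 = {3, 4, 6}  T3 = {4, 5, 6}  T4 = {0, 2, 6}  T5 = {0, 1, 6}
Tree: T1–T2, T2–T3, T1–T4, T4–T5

Vertex coverage: the bags together contain {0, 1, 2, 3, 4, 5, 6}, the full vertex set. Edge coverage: each edge of G has both endpoints in at least one bag. Running intersection: for every vertex, the bags containing it form a connected subtree. All three properties hold, so this is a valid tree decomposition of width max|bag| − 1 = 2, and hence tw(G) ≤ 2.

Yes; width 2.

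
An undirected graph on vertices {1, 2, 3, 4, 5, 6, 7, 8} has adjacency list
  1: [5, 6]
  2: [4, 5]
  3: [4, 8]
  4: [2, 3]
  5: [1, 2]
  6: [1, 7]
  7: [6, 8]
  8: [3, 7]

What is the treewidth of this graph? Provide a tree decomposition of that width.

Treewidth 2.
One optimal decomposition is:
Bags: B1 = {1, 2, 5}  B2 = {1, 2, 4}  B3 = {1, 3, 4}  B4 = {1, 3, 8}  B5 = {1, 7, 8}  B6 = {1, 6, 7}
Tree: B1–B2, B2–B3, B3–B4, B4–B5, B5–B6

Every bag has size at most 3, so the width is 3 − 1 = 2 and tw(G) ≤ 2. Since 1–5–2–4–3–8–7–6–1 is a cycle in G, G is not acyclic. Forests are exactly the graphs of treewidth ≤ 1, so tw(G) ≥ 2. Therefore the treewidth is 2.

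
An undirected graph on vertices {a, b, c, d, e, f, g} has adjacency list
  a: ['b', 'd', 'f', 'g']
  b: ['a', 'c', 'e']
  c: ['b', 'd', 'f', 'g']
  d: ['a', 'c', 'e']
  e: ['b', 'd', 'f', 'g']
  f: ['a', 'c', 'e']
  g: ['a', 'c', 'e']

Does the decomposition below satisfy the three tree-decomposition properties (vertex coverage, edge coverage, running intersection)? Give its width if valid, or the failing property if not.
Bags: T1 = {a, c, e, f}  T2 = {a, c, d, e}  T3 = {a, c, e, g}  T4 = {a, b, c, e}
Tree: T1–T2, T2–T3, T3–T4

Every vertex of G appears in some bag (union = {a, b, c, d, e, f, g}); every edge is covered by a bag; and for each vertex v the set of bags containing v is connected in the bag tree. The decomposition is therefore valid. The largest bag has 4 vertices, so the width is 3.

Yes; width 3.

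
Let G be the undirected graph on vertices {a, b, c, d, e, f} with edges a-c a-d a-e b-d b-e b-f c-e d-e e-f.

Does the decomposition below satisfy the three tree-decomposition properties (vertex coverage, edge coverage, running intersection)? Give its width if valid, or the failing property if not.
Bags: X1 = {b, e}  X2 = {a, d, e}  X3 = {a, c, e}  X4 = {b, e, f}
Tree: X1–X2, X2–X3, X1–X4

A tree decomposition must satisfy three properties: every vertex lies in some bag; for every edge, both endpoints lie together in some bag; and for every vertex, the bags containing it form a connected subtree. Here edge (d,b) lies in no bag, so the decomposition is invalid.

No — edge (d,b) lies in no bag.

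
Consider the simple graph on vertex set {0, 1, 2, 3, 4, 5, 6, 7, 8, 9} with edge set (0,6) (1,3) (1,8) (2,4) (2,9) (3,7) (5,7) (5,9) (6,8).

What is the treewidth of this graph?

1

A width-1 tree decomposition is:
Bags: B1 = {0, 6}  B2 = {6, 8}  B3 = {1, 8}  B4 = {1, 3}  B5 = {3, 7}  B6 = {5, 7}  B7 = {5, 9}  B8 = {2, 9}  B9 = {2, 4}
Tree: B1–B2, B2–B3, B3–B4, B4–B5, B5–B6, B6–B7, B7–B8, B8–B9
The largest bag has 2 vertices, giving width 1; this decomposition certifies tw(G) ≤ 1. Any graph with an edge has treewidth ≥ 1, and G has the edge 0–6. Combining the bounds, tw(G) = 1.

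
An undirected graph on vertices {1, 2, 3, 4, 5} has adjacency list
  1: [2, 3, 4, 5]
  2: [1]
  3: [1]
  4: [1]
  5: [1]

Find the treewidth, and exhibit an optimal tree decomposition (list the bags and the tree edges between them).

Each bag holds 2 vertices, so the decomposition has width 1, which upper-bounds the treewidth. G has an edge, so its treewidth is at least 1. Combining the bounds, tw(G) = 1.

Treewidth 1.
Bags: B1 = {1, 5}  B2 = {1, 3}  B3 = {1, 4}  B4 = {1, 2}
Tree: B1–B2, B1–B3, B3–B4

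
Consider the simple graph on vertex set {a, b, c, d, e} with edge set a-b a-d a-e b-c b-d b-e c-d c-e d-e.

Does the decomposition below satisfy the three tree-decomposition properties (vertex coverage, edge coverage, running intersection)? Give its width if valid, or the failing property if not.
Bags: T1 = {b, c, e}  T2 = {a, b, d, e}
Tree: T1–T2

A tree decomposition must satisfy three properties: every vertex lies in some bag; for every edge, both endpoints lie together in some bag; and for every vertex, the bags containing it form a connected subtree. Here edge (d,c) lies in no bag, so the decomposition is invalid.

No — edge (d,c) lies in no bag.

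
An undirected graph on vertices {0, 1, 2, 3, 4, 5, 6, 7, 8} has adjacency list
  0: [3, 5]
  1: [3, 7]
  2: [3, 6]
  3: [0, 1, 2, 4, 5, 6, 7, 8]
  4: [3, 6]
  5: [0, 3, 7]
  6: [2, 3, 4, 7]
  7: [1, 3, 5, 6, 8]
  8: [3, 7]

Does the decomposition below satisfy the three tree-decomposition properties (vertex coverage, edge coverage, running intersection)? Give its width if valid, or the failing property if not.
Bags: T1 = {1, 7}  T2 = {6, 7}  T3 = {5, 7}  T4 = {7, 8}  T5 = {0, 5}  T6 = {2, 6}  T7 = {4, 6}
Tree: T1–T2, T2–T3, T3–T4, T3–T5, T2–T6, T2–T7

No — vertex 3 appears in no bag.

A tree decomposition must satisfy three properties: every vertex lies in some bag; for every edge, both endpoints lie together in some bag; and for every vertex, the bags containing it form a connected subtree. Here vertex 3 appears in no bag, so the decomposition is invalid.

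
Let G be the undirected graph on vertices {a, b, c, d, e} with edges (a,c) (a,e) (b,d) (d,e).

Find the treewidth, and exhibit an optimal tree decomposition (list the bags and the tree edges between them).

Treewidth 1.
One optimal decomposition is:
Bags: B1 = {a, c}  B2 = {a, e}  B3 = {d, e}  B4 = {b, d}
Tree: B1–B2, B2–B3, B3–B4

The largest bag has 2 vertices, giving width 1; this decomposition certifies tw(G) ≤ 1. Since G has at least one edge (e.g. c–a), it is not an edgeless graph, so tw(G) ≥ 1. Therefore the treewidth is 1.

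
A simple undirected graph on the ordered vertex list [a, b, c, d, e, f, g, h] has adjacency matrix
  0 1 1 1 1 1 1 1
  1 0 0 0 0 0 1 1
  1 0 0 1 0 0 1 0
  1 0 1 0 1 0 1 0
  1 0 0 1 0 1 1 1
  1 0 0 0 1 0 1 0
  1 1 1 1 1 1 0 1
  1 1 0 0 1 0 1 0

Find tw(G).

3

A width-3 tree decomposition is:
Bags: B1 = {a, c, d, g}  B2 = {a, d, e, g}  B3 = {a, e, g, h}  B4 = {a, e, f, g}  B5 = {a, b, g, h}
Tree: B1–B2, B2–B3, B2–B4, B3–B5
Each bag holds 4 vertices, so the decomposition has width 3, which upper-bounds the treewidth. Conversely, {a, d, e, g} is a clique of size 4, and the vertices of any clique must share a bag in every tree decomposition; so some bag has ≥ 4 vertices and tw(G) ≥ 3. Combining the bounds, tw(G) = 3.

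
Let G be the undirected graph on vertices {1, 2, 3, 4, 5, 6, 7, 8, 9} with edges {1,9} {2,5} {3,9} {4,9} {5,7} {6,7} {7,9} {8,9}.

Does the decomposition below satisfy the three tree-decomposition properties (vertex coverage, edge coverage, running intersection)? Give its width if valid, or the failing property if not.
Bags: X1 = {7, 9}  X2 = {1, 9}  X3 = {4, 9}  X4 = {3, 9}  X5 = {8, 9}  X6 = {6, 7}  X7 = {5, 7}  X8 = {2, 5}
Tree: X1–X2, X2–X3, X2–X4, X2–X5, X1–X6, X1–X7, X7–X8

Checking the three conditions: (i) the bags cover all of {1, 2, 3, 4, 5, 6, 7, 8, 9}; (ii) for each edge, some bag contains both endpoints; (iii) the bags containing any fixed vertex form a subtree. All hold, so the decomposition is valid with width 2 − 1 = 1.

Yes; width 1.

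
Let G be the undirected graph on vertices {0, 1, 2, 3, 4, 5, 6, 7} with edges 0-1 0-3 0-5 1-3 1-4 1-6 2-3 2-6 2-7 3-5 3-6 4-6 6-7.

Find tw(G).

2

A width-2 tree decomposition is:
Bags: B1 = {1, 3, 6}  B2 = {0, 1, 3}  B3 = {0, 3, 5}  B4 = {2, 3, 6}  B5 = {2, 6, 7}  B6 = {1, 4, 6}
Tree: B1–B2, B2–B3, B1–B4, B4–B5, B1–B6
Each bag holds 3 vertices, so the decomposition has width 2, which upper-bounds the treewidth. For the lower bound, the 3 vertices {0, 1, 3} are pairwise adjacent, and any tree decomposition puts a clique entirely inside one bag — forcing width ≥ 2. Therefore the treewidth is 2.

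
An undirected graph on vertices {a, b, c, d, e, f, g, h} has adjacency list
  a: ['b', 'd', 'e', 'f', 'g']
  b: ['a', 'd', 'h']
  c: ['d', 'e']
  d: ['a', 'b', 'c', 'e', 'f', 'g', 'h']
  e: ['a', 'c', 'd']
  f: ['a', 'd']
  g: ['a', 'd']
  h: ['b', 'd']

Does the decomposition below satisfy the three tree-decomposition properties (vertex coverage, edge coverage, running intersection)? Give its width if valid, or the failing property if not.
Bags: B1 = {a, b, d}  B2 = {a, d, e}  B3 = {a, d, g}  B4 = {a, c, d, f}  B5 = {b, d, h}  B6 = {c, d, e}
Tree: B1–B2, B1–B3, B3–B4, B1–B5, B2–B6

A tree decomposition must satisfy three properties: every vertex lies in some bag; for every edge, both endpoints lie together in some bag; and for every vertex, the bags containing it form a connected subtree. Here bags containing vertex c are not connected in the tree, so the decomposition is invalid.

No — bags containing vertex c are not connected in the tree.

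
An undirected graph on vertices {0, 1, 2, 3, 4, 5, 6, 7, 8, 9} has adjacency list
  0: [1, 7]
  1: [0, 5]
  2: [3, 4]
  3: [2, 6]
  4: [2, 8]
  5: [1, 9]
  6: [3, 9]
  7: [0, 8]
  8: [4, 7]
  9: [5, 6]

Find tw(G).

A width-2 tree decomposition is:
Bags: B1 = {4, 7, 8}  B2 = {0, 4, 7}  B3 = {0, 1, 4}  B4 = {1, 4, 5}  B5 = {4, 5, 9}  B6 = {4, 6, 9}  B7 = {3, 4, 6}  B8 = {2, 3, 4}
Tree: B1–B2, B2–B3, B3–B4, B4–B5, B5–B6, B6–B7, B7–B8
Each bag holds 3 vertices, so the decomposition has width 2, which upper-bounds the treewidth. Since 4–8–7–0–1–5–9–6–3–2–4 is a cycle in G, G is not acyclic. Forests are exactly the graphs of treewidth ≤ 1, so tw(G) ≥ 2. Hence tw(G) = 2 exactly.

2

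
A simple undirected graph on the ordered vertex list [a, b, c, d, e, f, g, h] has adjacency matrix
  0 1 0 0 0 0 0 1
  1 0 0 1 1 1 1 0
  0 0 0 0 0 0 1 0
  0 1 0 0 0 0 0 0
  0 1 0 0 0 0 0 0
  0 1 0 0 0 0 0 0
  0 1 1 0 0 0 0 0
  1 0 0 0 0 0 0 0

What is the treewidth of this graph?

1

A width-1 tree decomposition is:
Bags: B1 = {a, b}  B2 = {b, g}  B3 = {c, g}  B4 = {b, f}  B5 = {b, d}  B6 = {a, h}  B7 = {b, e}
Tree: B1–B2, B2–B3, B1–B4, B2–B5, B1–B6, B4–B7
The largest bag has 2 vertices, giving width 1; this decomposition certifies tw(G) ≤ 1. Any graph with an edge has treewidth ≥ 1, and G has the edge a–b. Combining the bounds, tw(G) = 1.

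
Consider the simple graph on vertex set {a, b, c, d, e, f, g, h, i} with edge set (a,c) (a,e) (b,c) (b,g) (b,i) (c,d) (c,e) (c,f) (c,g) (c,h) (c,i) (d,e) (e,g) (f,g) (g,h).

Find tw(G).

A width-2 tree decomposition is:
Bags: B1 = {c, e, g}  B2 = {c, d, e}  B3 = {a, c, e}  B4 = {b, c, g}  B5 = {c, f, g}  B6 = {c, g, h}  B7 = {b, c, i}
Tree: B1–B2, B2–B3, B1–B4, B4–B5, B4–B6, B4–B7
The largest bag has 3 vertices, giving width 2; this decomposition certifies tw(G) ≤ 2. On the other hand G contains the 3-clique {c, d, e}. A clique must lie in a single bag of any decomposition, so no decomposition can have width below 2. Combining the bounds, tw(G) = 2.

2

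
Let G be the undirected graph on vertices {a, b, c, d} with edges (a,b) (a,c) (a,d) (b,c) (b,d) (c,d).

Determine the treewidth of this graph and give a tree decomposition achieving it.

Treewidth 3.
One such decomposition:
Bags: B1 = {a, b, c, d}
Tree: (single bag)

With just one bag of size 4, the width is 4 − 1 = 3, so tw(G) ≤ 3. On the other hand G contains the 4-clique {a, b, c, d}. A clique must lie in a single bag of any decomposition, so no decomposition can have width below 3. Combining the bounds, tw(G) = 3.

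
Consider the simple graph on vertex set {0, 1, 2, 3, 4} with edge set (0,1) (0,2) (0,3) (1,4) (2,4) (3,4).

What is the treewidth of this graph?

A width-2 tree decomposition is:
Bags: B1 = {0, 1, 4}  B2 = {0, 2, 4}  B3 = {0, 3, 4}
Tree: B1–B2, B2–B3
The largest bag has 3 vertices, giving width 2; this decomposition certifies tw(G) ≤ 2. Since 4–1–0–2–4 is a cycle in G, G is not acyclic. Forests are exactly the graphs of treewidth ≤ 1, so tw(G) ≥ 2. The upper and lower bounds meet at 2, so that is the treewidth.

2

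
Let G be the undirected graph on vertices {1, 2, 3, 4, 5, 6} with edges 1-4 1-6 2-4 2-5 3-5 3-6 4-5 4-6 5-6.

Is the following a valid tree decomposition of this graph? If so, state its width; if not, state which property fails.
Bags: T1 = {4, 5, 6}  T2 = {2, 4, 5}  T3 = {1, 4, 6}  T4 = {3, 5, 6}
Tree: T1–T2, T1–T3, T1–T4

Every vertex of G appears in some bag (union = {1, 2, 3, 4, 5, 6}); every edge is covered by a bag; and for each vertex v the set of bags containing v is connected in the bag tree. The decomposition is therefore valid. The largest bag has 3 vertices, so the width is 2.

Yes; width 2.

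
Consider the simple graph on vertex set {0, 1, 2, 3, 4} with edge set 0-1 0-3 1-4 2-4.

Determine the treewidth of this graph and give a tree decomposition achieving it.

Treewidth 1.
Bags: B1 = {0, 3}  B2 = {0, 1}  B3 = {1, 4}  B4 = {2, 4}
Tree: B1–B2, B2–B3, B3–B4

Each bag holds 2 vertices, so the decomposition has width 1, which upper-bounds the treewidth. Since G has at least one edge (e.g. 3–0), it is not an edgeless graph, so tw(G) ≥ 1. The upper and lower bounds meet at 1, so that is the treewidth.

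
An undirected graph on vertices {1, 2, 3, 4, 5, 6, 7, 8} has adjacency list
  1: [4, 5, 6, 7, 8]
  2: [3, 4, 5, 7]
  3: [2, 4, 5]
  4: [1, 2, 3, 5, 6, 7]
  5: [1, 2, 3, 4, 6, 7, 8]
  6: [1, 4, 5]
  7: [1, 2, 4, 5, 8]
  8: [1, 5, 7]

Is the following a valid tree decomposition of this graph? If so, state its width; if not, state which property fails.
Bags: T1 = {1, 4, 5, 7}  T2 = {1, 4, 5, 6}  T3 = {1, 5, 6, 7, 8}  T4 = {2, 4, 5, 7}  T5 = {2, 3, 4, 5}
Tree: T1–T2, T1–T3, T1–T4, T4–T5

No — bags containing vertex 6 are not connected in the tree.

A tree decomposition must satisfy three properties: every vertex lies in some bag; for every edge, both endpoints lie together in some bag; and for every vertex, the bags containing it form a connected subtree. Here bags containing vertex 6 are not connected in the tree, so the decomposition is invalid.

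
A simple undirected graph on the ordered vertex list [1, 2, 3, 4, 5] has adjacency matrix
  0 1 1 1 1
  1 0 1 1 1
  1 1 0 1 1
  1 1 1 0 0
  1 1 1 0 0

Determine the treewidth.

3

A width-3 tree decomposition is:
Bags: B1 = {1, 2, 3, 5}  B2 = {1, 2, 3, 4}
Tree: B1–B2
The largest bag has 4 vertices, giving width 3; this decomposition certifies tw(G) ≤ 3. Conversely, {1, 2, 3, 4} is a clique of size 4, and the vertices of any clique must share a bag in every tree decomposition; so some bag has ≥ 4 vertices and tw(G) ≥ 3. Therefore the treewidth is 3.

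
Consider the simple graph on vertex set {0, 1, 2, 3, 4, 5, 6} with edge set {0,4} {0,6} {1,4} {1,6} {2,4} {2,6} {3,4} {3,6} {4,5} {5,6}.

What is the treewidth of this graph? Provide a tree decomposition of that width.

Every bag has size at most 3, so the width is 3 − 1 = 2 and tw(G) ≤ 2. For the lower bound, G contains the cycle 6–2–4–1–6, so G is not a forest; only forests have treewidth ≤ 1, hence tw(G) ≥ 2. Therefore the treewidth is 2.

Treewidth 2.
One optimal decomposition is:
Bags: B1 = {2, 4, 6}  B2 = {1, 4, 6}  B3 = {4, 5, 6}  B4 = {0, 4, 6}  B5 = {3, 4, 6}
Tree: B1–B2, B2–B3, B3–B4, B4–B5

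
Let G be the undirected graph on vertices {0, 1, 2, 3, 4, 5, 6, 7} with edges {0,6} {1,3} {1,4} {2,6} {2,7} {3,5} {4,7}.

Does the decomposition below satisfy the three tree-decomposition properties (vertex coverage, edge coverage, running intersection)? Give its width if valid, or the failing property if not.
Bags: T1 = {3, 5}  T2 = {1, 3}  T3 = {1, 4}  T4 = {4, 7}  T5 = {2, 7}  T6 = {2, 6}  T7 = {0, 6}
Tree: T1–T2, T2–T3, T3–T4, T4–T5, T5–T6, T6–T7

Yes; width 1.

Every vertex of G appears in some bag (union = {0, 1, 2, 3, 4, 5, 6, 7}); every edge is covered by a bag; and for each vertex v the set of bags containing v is connected in the bag tree. The decomposition is therefore valid. The largest bag has 2 vertices, so the width is 1.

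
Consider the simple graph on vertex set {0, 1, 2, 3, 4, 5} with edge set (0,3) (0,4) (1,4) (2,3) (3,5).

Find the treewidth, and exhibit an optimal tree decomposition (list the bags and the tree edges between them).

Treewidth 1.
One optimal decomposition is:
Bags: B1 = {3, 5}  B2 = {0, 3}  B3 = {0, 4}  B4 = {2, 3}  B5 = {1, 4}
Tree: B1–B2, B2–B3, B1–B4, B3–B5

Every bag has size at most 2, so the width is 2 − 1 = 1 and tw(G) ≤ 1. Since G has at least one edge (e.g. 3–5), it is not an edgeless graph, so tw(G) ≥ 1. The upper and lower bounds meet at 1, so that is the treewidth.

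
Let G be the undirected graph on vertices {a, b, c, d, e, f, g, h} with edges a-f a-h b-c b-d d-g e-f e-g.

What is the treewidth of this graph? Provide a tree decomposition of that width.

The largest bag has 2 vertices, giving width 1; this decomposition certifies tw(G) ≤ 1. G has an edge, so its treewidth is at least 1. Therefore the treewidth is 1.

Treewidth 1.
Bags: B1 = {b, c}  B2 = {b, d}  B3 = {d, g}  B4 = {e, g}  B5 = {e, f}  B6 = {a, f}  B7 = {a, h}
Tree: B1–B2, B2–B3, B3–B4, B4–B5, B5–B6, B6–B7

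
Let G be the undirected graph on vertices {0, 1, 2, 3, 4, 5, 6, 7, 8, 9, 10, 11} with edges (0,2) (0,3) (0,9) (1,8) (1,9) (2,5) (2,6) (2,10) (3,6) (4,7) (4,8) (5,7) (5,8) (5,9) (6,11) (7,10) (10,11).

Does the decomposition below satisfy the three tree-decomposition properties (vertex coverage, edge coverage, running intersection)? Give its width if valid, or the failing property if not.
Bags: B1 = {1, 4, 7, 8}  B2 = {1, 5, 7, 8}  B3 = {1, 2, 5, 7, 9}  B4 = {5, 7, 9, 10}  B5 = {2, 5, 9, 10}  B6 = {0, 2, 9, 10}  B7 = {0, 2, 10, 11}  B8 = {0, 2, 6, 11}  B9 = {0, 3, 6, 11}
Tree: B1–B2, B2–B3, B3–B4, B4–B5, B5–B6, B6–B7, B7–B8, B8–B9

No — bags containing vertex 2 are not connected in the tree.

A tree decomposition must satisfy three properties: every vertex lies in some bag; for every edge, both endpoints lie together in some bag; and for every vertex, the bags containing it form a connected subtree. Here bags containing vertex 2 are not connected in the tree, so the decomposition is invalid.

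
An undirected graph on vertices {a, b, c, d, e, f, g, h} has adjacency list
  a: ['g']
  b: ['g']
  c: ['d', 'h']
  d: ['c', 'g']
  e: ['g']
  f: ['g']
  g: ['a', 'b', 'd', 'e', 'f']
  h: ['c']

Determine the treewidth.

A width-1 tree decomposition is:
Bags: B1 = {b, g}  B2 = {d, g}  B3 = {a, g}  B4 = {c, d}  B5 = {c, h}  B6 = {e, g}  B7 = {f, g}
Tree: B1–B2, B2–B3, B2–B4, B4–B5, B1–B6, B2–B7
Each bag holds 2 vertices, so the decomposition has width 1, which upper-bounds the treewidth. G has an edge, so its treewidth is at least 1. Combining the bounds, tw(G) = 1.

1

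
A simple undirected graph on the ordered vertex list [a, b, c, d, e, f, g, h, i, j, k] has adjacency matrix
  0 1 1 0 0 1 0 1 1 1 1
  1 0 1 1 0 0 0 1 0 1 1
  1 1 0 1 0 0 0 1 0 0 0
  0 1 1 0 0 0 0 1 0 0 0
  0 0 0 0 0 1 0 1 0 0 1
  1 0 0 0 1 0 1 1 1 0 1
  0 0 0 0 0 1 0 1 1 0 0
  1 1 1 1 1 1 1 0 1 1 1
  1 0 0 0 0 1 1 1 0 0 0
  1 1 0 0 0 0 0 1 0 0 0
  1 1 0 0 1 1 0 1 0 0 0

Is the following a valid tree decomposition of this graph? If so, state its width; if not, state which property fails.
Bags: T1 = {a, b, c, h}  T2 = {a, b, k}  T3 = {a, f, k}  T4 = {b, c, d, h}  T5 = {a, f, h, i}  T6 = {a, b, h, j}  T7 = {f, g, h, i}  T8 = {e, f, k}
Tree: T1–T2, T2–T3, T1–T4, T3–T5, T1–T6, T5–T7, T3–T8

A tree decomposition must satisfy three properties: every vertex lies in some bag; for every edge, both endpoints lie together in some bag; and for every vertex, the bags containing it form a connected subtree. Here edge (h,k) lies in no bag, so the decomposition is invalid.

No — edge (h,k) lies in no bag.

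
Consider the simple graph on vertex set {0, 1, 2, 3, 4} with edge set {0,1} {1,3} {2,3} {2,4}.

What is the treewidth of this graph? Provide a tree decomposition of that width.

Every bag has size at most 2, so the width is 2 − 1 = 1 and tw(G) ≤ 1. Since G has at least one edge (e.g. 1–3), it is not an edgeless graph, so tw(G) ≥ 1. The upper and lower bounds meet at 1, so that is the treewidth.

Treewidth 1.
One optimal decomposition is:
Bags: B1 = {1, 3}  B2 = {2, 3}  B3 = {0, 1}  B4 = {2, 4}
Tree: B1–B2, B1–B3, B2–B4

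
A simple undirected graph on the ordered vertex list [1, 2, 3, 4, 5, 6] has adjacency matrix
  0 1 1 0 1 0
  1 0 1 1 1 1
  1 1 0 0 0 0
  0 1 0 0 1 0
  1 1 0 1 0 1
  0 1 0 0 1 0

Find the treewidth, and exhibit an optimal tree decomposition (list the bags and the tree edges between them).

Each bag holds 3 vertices, so the decomposition has width 2, which upper-bounds the treewidth. On the other hand G contains the 3-clique {1, 2, 3}. A clique must lie in a single bag of any decomposition, so no decomposition can have width below 2. Hence tw(G) = 2 exactly.

Treewidth 2.
One optimal decomposition is:
Bags: B1 = {1, 2, 3}  B2 = {1, 2, 5}  B3 = {2, 5, 6}  B4 = {2, 4, 5}
Tree: B1–B2, B2–B3, B3–B4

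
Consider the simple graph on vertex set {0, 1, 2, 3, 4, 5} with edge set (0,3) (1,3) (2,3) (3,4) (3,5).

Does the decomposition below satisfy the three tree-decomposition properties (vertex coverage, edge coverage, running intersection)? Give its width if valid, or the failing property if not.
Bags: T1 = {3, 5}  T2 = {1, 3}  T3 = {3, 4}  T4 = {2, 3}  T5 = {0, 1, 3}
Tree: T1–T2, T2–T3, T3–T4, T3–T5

A tree decomposition must satisfy three properties: every vertex lies in some bag; for every edge, both endpoints lie together in some bag; and for every vertex, the bags containing it form a connected subtree. Here bags containing vertex 1 are not connected in the tree, so the decomposition is invalid.

No — bags containing vertex 1 are not connected in the tree.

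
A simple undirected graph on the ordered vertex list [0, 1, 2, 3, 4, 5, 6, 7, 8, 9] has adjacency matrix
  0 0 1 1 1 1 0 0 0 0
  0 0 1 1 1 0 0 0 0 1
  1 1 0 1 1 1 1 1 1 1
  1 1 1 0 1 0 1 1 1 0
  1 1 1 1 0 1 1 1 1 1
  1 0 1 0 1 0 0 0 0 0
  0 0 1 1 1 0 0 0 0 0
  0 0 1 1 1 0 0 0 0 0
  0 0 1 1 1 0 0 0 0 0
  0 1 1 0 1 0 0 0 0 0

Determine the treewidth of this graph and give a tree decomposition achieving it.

Treewidth 3.
One such decomposition:
Bags: B1 = {0, 2, 4, 5}  B2 = {0, 2, 3, 4}  B3 = {1, 2, 3, 4}  B4 = {2, 3, 4, 8}  B5 = {2, 3, 4, 7}  B6 = {1, 2, 4, 9}  B7 = {2, 3, 4, 6}
Tree: B1–B2, B2–B3, B3–B4, B4–B5, B3–B6, B4–B7

Each bag holds 4 vertices, so the decomposition has width 3, which upper-bounds the treewidth. On the other hand G contains the 4-clique {1, 2, 4, 9}. A clique must lie in a single bag of any decomposition, so no decomposition can have width below 3. Therefore the treewidth is 3.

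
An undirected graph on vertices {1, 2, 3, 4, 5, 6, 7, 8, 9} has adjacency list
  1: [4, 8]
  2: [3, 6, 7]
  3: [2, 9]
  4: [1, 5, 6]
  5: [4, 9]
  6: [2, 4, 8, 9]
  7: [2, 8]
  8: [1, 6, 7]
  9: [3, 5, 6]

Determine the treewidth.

3

A width-3 tree decomposition is:
Bags: B1 = {2, 3, 7, 9}  B2 = {2, 6, 7, 9}  B3 = {6, 7, 8, 9}  B4 = {5, 6, 8, 9}  B5 = {4, 5, 6, 8}  B6 = {1, 4, 5, 8}
Tree: B1–B2, B2–B3, B3–B4, B4–B5, B5–B6
The largest bag has 4 vertices, giving width 3; this decomposition certifies tw(G) ≤ 3. For the lower bound: the 4 vertex sets {2,3,7}, {9}, {6}, {1,4,5,8} are disjoint, each induces a connected subgraph, and every pair is joined by at least one edge of G. Contracting each set to a single vertex therefore yields K_{4} as a minor, and since treewidth is minor-monotone, tw(G) ≥ tw(K_{4}) = 3. Combining the bounds, tw(G) = 3.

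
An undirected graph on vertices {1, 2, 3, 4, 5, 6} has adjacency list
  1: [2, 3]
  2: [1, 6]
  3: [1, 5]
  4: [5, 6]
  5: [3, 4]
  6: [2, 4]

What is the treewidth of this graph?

2

A width-2 tree decomposition is:
Bags: B1 = {1, 2, 6}  B2 = {1, 4, 6}  B3 = {1, 4, 5}  B4 = {1, 3, 5}
Tree: B1–B2, B2–B3, B3–B4
Each bag holds 3 vertices, so the decomposition has width 2, which upper-bounds the treewidth. For the lower bound, G contains the cycle 1–2–6–4–5–3–1, so G is not a forest; only forests have treewidth ≤ 1, hence tw(G) ≥ 2. The upper and lower bounds meet at 2, so that is the treewidth.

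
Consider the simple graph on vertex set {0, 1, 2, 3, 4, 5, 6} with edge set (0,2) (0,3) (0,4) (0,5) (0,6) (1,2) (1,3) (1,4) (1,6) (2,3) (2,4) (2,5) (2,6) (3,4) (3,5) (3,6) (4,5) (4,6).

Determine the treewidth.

4

A width-4 tree decomposition is:
Bags: B1 = {0, 2, 3, 4, 6}  B2 = {1, 2, 3, 4, 6}  B3 = {0, 2, 3, 4, 5}
Tree: B1–B2, B1–B3
Each bag holds 5 vertices, so the decomposition has width 4, which upper-bounds the treewidth. Conversely, {0, 2, 3, 4, 5} is a clique of size 5, and the vertices of any clique must share a bag in every tree decomposition; so some bag has ≥ 5 vertices and tw(G) ≥ 4. The upper and lower bounds meet at 4, so that is the treewidth.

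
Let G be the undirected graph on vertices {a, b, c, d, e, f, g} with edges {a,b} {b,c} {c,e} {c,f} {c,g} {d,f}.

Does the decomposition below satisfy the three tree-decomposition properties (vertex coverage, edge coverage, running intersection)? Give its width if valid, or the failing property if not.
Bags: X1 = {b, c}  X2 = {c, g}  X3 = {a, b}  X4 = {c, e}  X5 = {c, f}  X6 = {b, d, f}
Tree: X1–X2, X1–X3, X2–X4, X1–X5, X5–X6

A tree decomposition must satisfy three properties: every vertex lies in some bag; for every edge, both endpoints lie together in some bag; and for every vertex, the bags containing it form a connected subtree. Here bags containing vertex b are not connected in the tree, so the decomposition is invalid.

No — bags containing vertex b are not connected in the tree.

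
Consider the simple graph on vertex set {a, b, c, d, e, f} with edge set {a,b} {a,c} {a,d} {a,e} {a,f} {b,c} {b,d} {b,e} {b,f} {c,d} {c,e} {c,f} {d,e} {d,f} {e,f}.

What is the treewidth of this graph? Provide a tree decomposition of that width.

Treewidth 5.
One such decomposition:
Bags: B1 = {a, b, c, d, e, f}
Tree: (single bag)

A single bag containing all 6 vertices is trivially a valid decomposition of width 5. For the lower bound, the 6 vertices {a, b, c, d, e, f} are pairwise adjacent, and any tree decomposition puts a clique entirely inside one bag — forcing width ≥ 5. Therefore the treewidth is 5.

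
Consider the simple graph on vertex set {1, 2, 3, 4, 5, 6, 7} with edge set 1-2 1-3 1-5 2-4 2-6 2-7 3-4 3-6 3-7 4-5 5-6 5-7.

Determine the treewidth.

3

A width-3 tree decomposition is:
Bags: B1 = {1, 2, 3, 5}  B2 = {2, 3, 5, 6}  B3 = {2, 3, 5, 7}  B4 = {2, 3, 4, 5}
Tree: B1–B2, B2–B3, B3–B4
Each bag holds 4 vertices, so the decomposition has width 3, which upper-bounds the treewidth. For the lower bound: the 4 vertex sets {1,3}, {5,6}, {2}, {7} are disjoint, each induces a connected subgraph, and every pair is joined by at least one edge of G. Contracting each set to a single vertex therefore yields K_{4} as a minor, and since treewidth is minor-monotone, tw(G) ≥ tw(K_{4}) = 3. The upper and lower bounds meet at 3, so that is the treewidth.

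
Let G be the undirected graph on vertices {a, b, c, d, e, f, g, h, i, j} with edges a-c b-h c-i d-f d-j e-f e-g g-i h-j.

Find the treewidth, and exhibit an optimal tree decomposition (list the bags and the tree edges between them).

Each bag holds 2 vertices, so the decomposition has width 1, which upper-bounds the treewidth. G has an edge, so its treewidth is at least 1. Hence tw(G) = 1 exactly.

Treewidth 1.
One such decomposition:
Bags: B1 = {a, c}  B2 = {c, i}  B3 = {g, i}  B4 = {e, g}  B5 = {e, f}  B6 = {d, f}  B7 = {d, j}  B8 = {h, j}  B9 = {b, h}
Tree: B1–B2, B2–B3, B3–B4, B4–B5, B5–B6, B6–B7, B7–B8, B8–B9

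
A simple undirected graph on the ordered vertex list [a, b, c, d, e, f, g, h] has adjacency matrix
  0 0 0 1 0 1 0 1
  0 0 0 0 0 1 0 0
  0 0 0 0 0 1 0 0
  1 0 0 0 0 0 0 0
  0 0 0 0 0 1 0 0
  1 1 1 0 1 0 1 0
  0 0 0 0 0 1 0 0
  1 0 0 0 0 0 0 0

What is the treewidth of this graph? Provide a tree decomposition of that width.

Treewidth 1.
Bags: B1 = {a, h}  B2 = {a, f}  B3 = {b, f}  B4 = {e, f}  B5 = {a, d}  B6 = {f, g}  B7 = {c, f}
Tree: B1–B2, B2–B3, B2–B4, B2–B5, B3–B6, B4–B7

Each bag holds 2 vertices, so the decomposition has width 1, which upper-bounds the treewidth. Any graph with an edge has treewidth ≥ 1, and G has the edge h–a. Combining the bounds, tw(G) = 1.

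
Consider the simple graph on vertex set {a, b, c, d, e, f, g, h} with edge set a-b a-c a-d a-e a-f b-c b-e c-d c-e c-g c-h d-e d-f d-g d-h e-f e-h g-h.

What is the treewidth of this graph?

3

A width-3 tree decomposition is:
Bags: B1 = {a, c, d, e}  B2 = {c, d, e, h}  B3 = {c, d, g, h}  B4 = {a, d, e, f}  B5 = {a, b, c, e}
Tree: B1–B2, B2–B3, B1–B4, B1–B5
The largest bag has 4 vertices, giving width 3; this decomposition certifies tw(G) ≤ 3. On the other hand G contains the 4-clique {c, d, g, h}. A clique must lie in a single bag of any decomposition, so no decomposition can have width below 3. The upper and lower bounds meet at 3, so that is the treewidth.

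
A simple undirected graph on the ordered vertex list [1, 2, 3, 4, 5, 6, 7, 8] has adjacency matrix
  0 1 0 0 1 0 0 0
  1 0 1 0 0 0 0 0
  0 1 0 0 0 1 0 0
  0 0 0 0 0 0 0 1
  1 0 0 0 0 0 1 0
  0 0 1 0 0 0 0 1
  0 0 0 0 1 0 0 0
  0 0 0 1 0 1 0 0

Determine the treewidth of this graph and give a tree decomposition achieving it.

The largest bag has 2 vertices, giving width 1; this decomposition certifies tw(G) ≤ 1. Any graph with an edge has treewidth ≥ 1, and G has the edge 4–8. The upper and lower bounds meet at 1, so that is the treewidth.

Treewidth 1.
One such decomposition:
Bags: B1 = {4, 8}  B2 = {6, 8}  B3 = {3, 6}  B4 = {2, 3}  B5 = {1, 2}  B6 = {1, 5}  B7 = {5, 7}
Tree: B1–B2, B2–B3, B3–B4, B4–B5, B5–B6, B6–B7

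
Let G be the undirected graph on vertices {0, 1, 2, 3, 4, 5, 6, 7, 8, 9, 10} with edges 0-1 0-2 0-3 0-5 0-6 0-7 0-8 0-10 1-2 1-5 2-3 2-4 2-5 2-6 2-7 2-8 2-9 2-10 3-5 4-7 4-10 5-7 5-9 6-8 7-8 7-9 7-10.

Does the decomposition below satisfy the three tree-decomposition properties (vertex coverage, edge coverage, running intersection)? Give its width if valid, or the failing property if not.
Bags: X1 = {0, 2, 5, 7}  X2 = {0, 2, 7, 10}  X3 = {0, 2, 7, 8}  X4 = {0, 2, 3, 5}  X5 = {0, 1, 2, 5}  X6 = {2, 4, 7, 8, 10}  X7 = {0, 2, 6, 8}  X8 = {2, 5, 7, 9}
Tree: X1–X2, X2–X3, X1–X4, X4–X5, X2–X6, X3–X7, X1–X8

A tree decomposition must satisfy three properties: every vertex lies in some bag; for every edge, both endpoints lie together in some bag; and for every vertex, the bags containing it form a connected subtree. Here bags containing vertex 8 are not connected in the tree, so the decomposition is invalid.

No — bags containing vertex 8 are not connected in the tree.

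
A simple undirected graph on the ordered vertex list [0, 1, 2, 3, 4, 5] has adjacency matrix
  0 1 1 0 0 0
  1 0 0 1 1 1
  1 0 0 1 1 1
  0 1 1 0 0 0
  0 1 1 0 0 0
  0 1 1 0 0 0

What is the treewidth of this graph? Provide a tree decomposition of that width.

The largest bag has 3 vertices, giving width 2; this decomposition certifies tw(G) ≤ 2. The edges 1–0–2–5–1 form a cycle, so G is not a tree and its treewidth is at least 2. The upper and lower bounds meet at 2, so that is the treewidth.

Treewidth 2.
One such decomposition:
Bags: B1 = {0, 1, 2}  B2 = {1, 2, 5}  B3 = {1, 2, 4}  B4 = {1, 2, 3}
Tree: B1–B2, B2–B3, B3–B4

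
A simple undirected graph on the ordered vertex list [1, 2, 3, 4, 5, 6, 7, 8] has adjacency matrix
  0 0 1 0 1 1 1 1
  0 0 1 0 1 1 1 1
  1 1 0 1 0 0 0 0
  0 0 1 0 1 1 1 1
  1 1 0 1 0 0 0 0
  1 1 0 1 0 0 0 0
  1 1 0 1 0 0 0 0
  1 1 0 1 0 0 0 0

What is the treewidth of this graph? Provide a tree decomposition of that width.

Treewidth 3.
Bags: B1 = {1, 2, 4, 6}  B2 = {1, 2, 3, 4}  B3 = {1, 2, 4, 8}  B4 = {1, 2, 4, 5}  B5 = {1, 2, 4, 7}
Tree: B1–B2, B2–B3, B3–B4, B4–B5

Every bag has size at most 4, so the width is 4 − 1 = 3 and tw(G) ≤ 3. For the lower bound: the 4 vertex sets {4,6}, {2,3}, {1}, {8} are disjoint, each induces a connected subgraph, and every pair is joined by at least one edge of G. Contracting each set to a single vertex therefore yields K_{4} as a minor, and since treewidth is minor-monotone, tw(G) ≥ tw(K_{4}) = 3. Therefore the treewidth is 3.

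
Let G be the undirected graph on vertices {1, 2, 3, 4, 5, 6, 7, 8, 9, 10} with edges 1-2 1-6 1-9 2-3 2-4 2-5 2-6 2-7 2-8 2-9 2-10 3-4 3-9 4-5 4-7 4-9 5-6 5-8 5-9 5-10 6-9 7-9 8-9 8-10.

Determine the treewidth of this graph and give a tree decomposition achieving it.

Treewidth 3.
One such decomposition:
Bags: B1 = {2, 3, 4, 9}  B2 = {2, 4, 5, 9}  B3 = {2, 5, 8, 9}  B4 = {2, 5, 8, 10}  B5 = {2, 4, 7, 9}  B6 = {2, 5, 6, 9}  B7 = {1, 2, 6, 9}
Tree: B1–B2, B2–B3, B3–B4, B1–B5, B3–B6, B6–B7

The largest bag has 4 vertices, giving width 3; this decomposition certifies tw(G) ≤ 3. Conversely, {2, 5, 8, 9} is a clique of size 4, and the vertices of any clique must share a bag in every tree decomposition; so some bag has ≥ 4 vertices and tw(G) ≥ 3. Combining the bounds, tw(G) = 3.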